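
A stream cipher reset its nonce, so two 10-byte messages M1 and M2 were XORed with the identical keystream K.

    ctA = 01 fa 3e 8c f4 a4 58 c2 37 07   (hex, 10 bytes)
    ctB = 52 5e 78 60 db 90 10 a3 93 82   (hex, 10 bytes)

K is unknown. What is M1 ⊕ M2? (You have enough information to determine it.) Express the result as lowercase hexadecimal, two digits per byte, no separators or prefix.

53a446ec2f344861a485

ctA ⊕ ctB = (M1 ⊕ K) ⊕ (M2 ⊕ K) = M1 ⊕ M2 — the shared key cancels under XOR.
byte 0: 00000001 XOR 01010010 = 01010011
byte 1: 11111010 XOR 01011110 = 10100100
byte 2: 00111110 XOR 01111000 = 01000110
byte 3: 10001100 XOR 01100000 = 11101100
byte 4: 11110100 XOR 11011011 = 00101111
byte 5: 10100100 XOR 10010000 = 00110100
byte 6: 01011000 XOR 00010000 = 01001000
byte 7: 11000010 XOR 10100011 = 01100001
byte 8: 00110111 XOR 10010011 = 10100100
byte 9: 00000111 XOR 10000010 = 10000101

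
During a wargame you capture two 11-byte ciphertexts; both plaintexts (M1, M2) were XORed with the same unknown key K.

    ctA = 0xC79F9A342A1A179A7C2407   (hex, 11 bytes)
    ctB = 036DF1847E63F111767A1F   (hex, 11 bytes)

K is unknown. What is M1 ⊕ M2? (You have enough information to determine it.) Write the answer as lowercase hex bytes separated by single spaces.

ctA ⊕ ctB = (M1 ⊕ K) ⊕ (M2 ⊕ K) = M1 ⊕ M2 — the shared key cancels under XOR.
11000111 ⊕ 00000011 = 11000100
10011111 ⊕ 01101101 = 11110010
10011010 ⊕ 11110001 = 01101011
00110100 ⊕ 10000100 = 10110000
00101010 ⊕ 01111110 = 01010100
00011010 ⊕ 01100011 = 01111001
00010111 ⊕ 11110001 = 11100110
10011010 ⊕ 00010001 = 10001011
01111100 ⊕ 01110110 = 00001010
00100100 ⊕ 01111010 = 01011110
00000111 ⊕ 00011111 = 00011000

c4 f2 6b b0 54 79 e6 8b 0a 5e 18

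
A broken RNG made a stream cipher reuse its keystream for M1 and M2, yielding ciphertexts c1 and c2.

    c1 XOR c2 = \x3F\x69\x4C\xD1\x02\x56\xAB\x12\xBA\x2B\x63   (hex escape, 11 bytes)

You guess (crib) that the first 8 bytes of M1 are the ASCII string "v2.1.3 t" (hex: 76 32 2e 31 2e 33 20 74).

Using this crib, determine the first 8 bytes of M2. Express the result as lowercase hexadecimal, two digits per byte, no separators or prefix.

Since c1 ⊕ c2 = M1 ⊕ M2, XORing with the guessed M1 bytes yields the corresponding M2 bytes: M2 = (c1 ⊕ c2) ⊕ M1.
3f XOR 76 = 49
69 XOR 32 = 5b
4c XOR 2e = 62
d1 XOR 31 = e0
02 XOR 2e = 2c
56 XOR 33 = 65
ab XOR 20 = 8b
12 XOR 74 = 66

495b62e02c658b66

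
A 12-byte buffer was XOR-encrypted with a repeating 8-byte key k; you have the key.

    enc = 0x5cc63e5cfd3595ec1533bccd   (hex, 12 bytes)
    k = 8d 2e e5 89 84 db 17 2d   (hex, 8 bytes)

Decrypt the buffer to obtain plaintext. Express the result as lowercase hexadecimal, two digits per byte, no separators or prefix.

The 8-byte key repeats, so the effective keystream is 8d 2e e5 89 84 db 17 2d 8d 2e e5 89.
byte 0: 5c xor 8d = d1
byte 1: c6 xor 2e = e8
byte 2: 3e xor e5 = db
byte 3: 5c xor 89 = d5
byte 4: fd xor 84 = 79
byte 5: 35 xor db = ee
byte 6: 95 xor 17 = 82
byte 7: ec xor 2d = c1
byte 8: 15 xor 8d = 98
byte 9: 33 xor 2e = 1d
byte 10: bc xor e5 = 59
byte 11: cd xor 89 = 44

d1e8dbd579ee82c1981d5944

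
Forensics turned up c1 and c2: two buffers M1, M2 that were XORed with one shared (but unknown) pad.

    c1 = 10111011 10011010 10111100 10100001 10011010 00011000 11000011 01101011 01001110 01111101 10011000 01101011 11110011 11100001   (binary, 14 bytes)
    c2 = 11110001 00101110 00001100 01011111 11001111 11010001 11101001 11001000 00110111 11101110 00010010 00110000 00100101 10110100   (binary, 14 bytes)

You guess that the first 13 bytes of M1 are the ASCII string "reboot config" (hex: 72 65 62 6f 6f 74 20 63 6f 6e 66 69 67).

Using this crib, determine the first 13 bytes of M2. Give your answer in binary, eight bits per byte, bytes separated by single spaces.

First, c1 ⊕ c2 = (M1 ⊕ K) ⊕ (M2 ⊕ K) = M1 ⊕ M2, so the key drops out. Then M2 = (M1 ⊕ M2) ⊕ M1 over the first 13 bytes.
byte 0: (bb xor f1) xor 72 = 4a xor 72 = 38
byte 1: (9a xor 2e) xor 65 = b4 xor 65 = d1
byte 2: (bc xor 0c) xor 62 = b0 xor 62 = d2
byte 3: (a1 xor 5f) xor 6f = fe xor 6f = 91
byte 4: (9a xor cf) xor 6f = 55 xor 6f = 3a
byte 5: (18 xor d1) xor 74 = c9 xor 74 = bd
byte 6: (c3 xor e9) xor 20 = 2a xor 20 = 0a
byte 7: (6b xor c8) xor 63 = a3 xor 63 = c0
byte 8: (4e xor 37) xor 6f = 79 xor 6f = 16
byte 9: (7d xor ee) xor 6e = 93 xor 6e = fd
byte 10: (98 xor 12) xor 66 = 8a xor 66 = ec
byte 11: (6b xor 30) xor 69 = 5b xor 69 = 32
byte 12: (f3 xor 25) xor 67 = d6 xor 67 = b1

00111000 11010001 11010010 10010001 00111010 10111101 00001010 11000000 00010110 11111101 11101100 00110010 10110001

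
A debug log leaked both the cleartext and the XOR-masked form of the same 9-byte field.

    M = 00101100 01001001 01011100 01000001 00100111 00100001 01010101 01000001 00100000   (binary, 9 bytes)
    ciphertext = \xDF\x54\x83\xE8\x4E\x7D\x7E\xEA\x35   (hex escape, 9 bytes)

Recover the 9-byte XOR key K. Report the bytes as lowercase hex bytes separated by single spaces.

Since ciphertext = M ⊕ K, XORing both sides with M gives K = M ⊕ ciphertext.
byte 0:  44 ⊕ 223 = 243
byte 1:  73 ⊕  84 =  29
byte 2:  92 ⊕ 131 = 223
byte 3:  65 ⊕ 232 = 169
byte 4:  39 ⊕  78 = 105
byte 5:  33 ⊕ 125 =  92
byte 6:  85 ⊕ 126 =  43
byte 7:  65 ⊕ 234 = 171
byte 8:  32 ⊕  53 =  21

f3 1d df a9 69 5c 2b ab 15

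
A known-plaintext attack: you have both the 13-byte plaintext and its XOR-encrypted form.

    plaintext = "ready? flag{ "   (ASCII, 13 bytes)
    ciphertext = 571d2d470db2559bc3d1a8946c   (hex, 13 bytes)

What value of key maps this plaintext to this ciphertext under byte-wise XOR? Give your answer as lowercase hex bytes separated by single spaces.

25 78 4c 23 74 8d 75 fd af b0 cf ef 4c

Since ciphertext = plaintext ⊕ key, XORing both sides with plaintext gives key = plaintext ⊕ ciphertext.
72 ⊕ 57 = 25
65 ⊕ 1d = 78
61 ⊕ 2d = 4c
64 ⊕ 47 = 23
79 ⊕ 0d = 74
3f ⊕ b2 = 8d
20 ⊕ 55 = 75
66 ⊕ 9b = fd
6c ⊕ c3 = af
61 ⊕ d1 = b0
67 ⊕ a8 = cf
7b ⊕ 94 = ef
20 ⊕ 6c = 4c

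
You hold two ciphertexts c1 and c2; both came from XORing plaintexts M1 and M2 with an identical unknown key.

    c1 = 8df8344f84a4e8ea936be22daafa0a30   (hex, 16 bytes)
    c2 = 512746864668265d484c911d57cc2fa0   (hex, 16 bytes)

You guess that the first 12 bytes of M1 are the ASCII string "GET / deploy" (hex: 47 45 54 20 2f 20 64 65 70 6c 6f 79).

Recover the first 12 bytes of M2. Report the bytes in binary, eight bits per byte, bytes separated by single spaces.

10011011 10011010 00100110 11101001 11101101 11101100 10101010 11010010 10101011 01001011 00011100 01001001

First, c1 ⊕ c2 = (M1 ⊕ K) ⊕ (M2 ⊕ K) = M1 ⊕ M2, so the key drops out. Then M2 = (M1 ⊕ M2) ⊕ M1 over the first 12 bytes.
byte 0: (8d ^ 51) ^ 47 = dc ^ 47 = 9b
byte 1: (f8 ^ 27) ^ 45 = df ^ 45 = 9a
byte 2: (34 ^ 46) ^ 54 = 72 ^ 54 = 26
byte 3: (4f ^ 86) ^ 20 = c9 ^ 20 = e9
byte 4: (84 ^ 46) ^ 2f = c2 ^ 2f = ed
byte 5: (a4 ^ 68) ^ 20 = cc ^ 20 = ec
byte 6: (e8 ^ 26) ^ 64 = ce ^ 64 = aa
byte 7: (ea ^ 5d) ^ 65 = b7 ^ 65 = d2
byte 8: (93 ^ 48) ^ 70 = db ^ 70 = ab
byte 9: (6b ^ 4c) ^ 6c = 27 ^ 6c = 4b
byte 10: (e2 ^ 91) ^ 6f = 73 ^ 6f = 1c
byte 11: (2d ^ 1d) ^ 79 = 30 ^ 79 = 49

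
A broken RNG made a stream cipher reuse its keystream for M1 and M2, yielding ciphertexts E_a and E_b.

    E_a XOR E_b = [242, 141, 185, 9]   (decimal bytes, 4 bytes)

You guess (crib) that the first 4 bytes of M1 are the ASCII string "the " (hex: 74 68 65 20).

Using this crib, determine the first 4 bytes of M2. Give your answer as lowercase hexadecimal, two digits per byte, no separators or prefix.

Since E_a ⊕ E_b = M1 ⊕ M2, XORing with the guessed M1 bytes yields the corresponding M2 bytes: M2 = (E_a ⊕ E_b) ⊕ M1.
byte 0: f2 xor 74 = 86
byte 1: 8d xor 68 = e5
byte 2: b9 xor 65 = dc
byte 3: 09 xor 20 = 29

86e5dc29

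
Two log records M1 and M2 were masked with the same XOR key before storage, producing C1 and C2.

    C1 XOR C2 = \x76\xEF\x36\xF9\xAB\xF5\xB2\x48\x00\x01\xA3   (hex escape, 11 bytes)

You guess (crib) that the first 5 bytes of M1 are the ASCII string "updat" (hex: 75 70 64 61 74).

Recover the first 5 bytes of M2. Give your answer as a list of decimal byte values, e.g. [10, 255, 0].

[3, 159, 82, 152, 223]

Since C1 ⊕ C2 = M1 ⊕ M2, XORing with the guessed M1 bytes yields the corresponding M2 bytes: M2 = (C1 ⊕ C2) ⊕ M1.
76 ^ 75 = 03
ef ^ 70 = 9f
36 ^ 64 = 52
f9 ^ 61 = 98
ab ^ 74 = df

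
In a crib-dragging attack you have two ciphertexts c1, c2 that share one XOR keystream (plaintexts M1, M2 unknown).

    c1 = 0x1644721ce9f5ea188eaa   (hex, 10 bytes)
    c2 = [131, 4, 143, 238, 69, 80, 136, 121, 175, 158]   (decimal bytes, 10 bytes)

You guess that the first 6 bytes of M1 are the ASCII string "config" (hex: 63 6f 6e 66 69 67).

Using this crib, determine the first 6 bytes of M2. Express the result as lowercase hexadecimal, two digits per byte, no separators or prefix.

First, c1 ⊕ c2 = (M1 ⊕ K) ⊕ (M2 ⊕ K) = M1 ⊕ M2, so the key drops out. Then M2 = (M1 ⊕ M2) ⊕ M1 over the first 6 bytes.
byte 0: (16 ⊕ 83) ⊕ 63 = 95 ⊕ 63 = f6
byte 1: (44 ⊕ 04) ⊕ 6f = 40 ⊕ 6f = 2f
byte 2: (72 ⊕ 8f) ⊕ 6e = fd ⊕ 6e = 93
byte 3: (1c ⊕ ee) ⊕ 66 = f2 ⊕ 66 = 94
byte 4: (e9 ⊕ 45) ⊕ 69 = ac ⊕ 69 = c5
byte 5: (f5 ⊕ 50) ⊕ 67 = a5 ⊕ 67 = c2

f62f9394c5c2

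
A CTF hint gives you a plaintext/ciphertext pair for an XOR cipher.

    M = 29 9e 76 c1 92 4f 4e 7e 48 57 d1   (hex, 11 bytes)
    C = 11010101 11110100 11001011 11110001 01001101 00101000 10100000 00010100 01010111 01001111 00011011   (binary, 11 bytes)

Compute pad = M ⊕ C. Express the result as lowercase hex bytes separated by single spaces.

fc 6a bd 30 df 67 ee 6a 1f 18 ca

Since C = M ⊕ pad, XORing both sides with M gives pad = M ⊕ C.
29 XOR d5 = fc
9e XOR f4 = 6a
76 XOR cb = bd
c1 XOR f1 = 30
92 XOR 4d = df
4f XOR 28 = 67
4e XOR a0 = ee
7e XOR 14 = 6a
48 XOR 57 = 1f
57 XOR 4f = 18
d1 XOR 1b = ca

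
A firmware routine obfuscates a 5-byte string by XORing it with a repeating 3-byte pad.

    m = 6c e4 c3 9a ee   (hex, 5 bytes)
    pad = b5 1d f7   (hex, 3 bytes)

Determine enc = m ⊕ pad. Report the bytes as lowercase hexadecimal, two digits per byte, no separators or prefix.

The 3-byte key repeats, so the effective keystream is b5 1d f7 b5 1d.
byte 0: 6c ^ b5 = d9
byte 1: e4 ^ 1d = f9
byte 2: c3 ^ f7 = 34
byte 3: 9a ^ b5 = 2f
byte 4: ee ^ 1d = f3

d9f9342ff3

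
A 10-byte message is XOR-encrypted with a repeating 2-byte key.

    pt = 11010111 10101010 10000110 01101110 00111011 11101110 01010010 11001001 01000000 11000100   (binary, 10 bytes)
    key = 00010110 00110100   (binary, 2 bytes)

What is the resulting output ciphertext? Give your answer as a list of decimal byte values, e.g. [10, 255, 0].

The 2-byte key repeats, so the effective keystream is 16 34 16 34 16 34 16 34 16 34.
byte 0: d7 xor 16 = c1
byte 1: aa xor 34 = 9e
byte 2: 86 xor 16 = 90
byte 3: 6e xor 34 = 5a
byte 4: 3b xor 16 = 2d
byte 5: ee xor 34 = da
byte 6: 52 xor 16 = 44
byte 7: c9 xor 34 = fd
byte 8: 40 xor 16 = 56
byte 9: c4 xor 34 = f0

[193, 158, 144, 90, 45, 218, 68, 253, 86, 240]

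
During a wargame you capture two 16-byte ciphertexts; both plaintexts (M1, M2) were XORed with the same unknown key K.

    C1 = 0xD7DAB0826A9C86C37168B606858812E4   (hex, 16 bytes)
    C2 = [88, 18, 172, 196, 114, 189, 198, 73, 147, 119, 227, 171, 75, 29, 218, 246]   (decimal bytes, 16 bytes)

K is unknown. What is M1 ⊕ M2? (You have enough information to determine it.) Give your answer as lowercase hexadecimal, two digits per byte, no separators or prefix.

C1 ⊕ C2 = (M1 ⊕ K) ⊕ (M2 ⊕ K) = M1 ⊕ M2 — the shared key cancels under XOR.
d7 xor 58 = 8f
da xor 12 = c8
b0 xor ac = 1c
82 xor c4 = 46
6a xor 72 = 18
9c xor bd = 21
86 xor c6 = 40
c3 xor 49 = 8a
71 xor 93 = e2
68 xor 77 = 1f
b6 xor e3 = 55
06 xor ab = ad
85 xor 4b = ce
88 xor 1d = 95
12 xor da = c8
e4 xor f6 = 12

8fc81c461821408ae21f55adce95c812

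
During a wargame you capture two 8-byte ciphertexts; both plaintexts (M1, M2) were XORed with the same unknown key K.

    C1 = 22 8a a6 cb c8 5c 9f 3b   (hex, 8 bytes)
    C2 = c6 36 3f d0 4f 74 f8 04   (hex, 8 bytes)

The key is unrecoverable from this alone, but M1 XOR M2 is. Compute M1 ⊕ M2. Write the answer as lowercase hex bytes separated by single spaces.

C1 ⊕ C2 = (M1 ⊕ K) ⊕ (M2 ⊕ K) = M1 ⊕ M2 — the shared key cancels under XOR.
22 ^ c6 = e4
8a ^ 36 = bc
a6 ^ 3f = 99
cb ^ d0 = 1b
c8 ^ 4f = 87
5c ^ 74 = 28
9f ^ f8 = 67
3b ^ 04 = 3f

e4 bc 99 1b 87 28 67 3f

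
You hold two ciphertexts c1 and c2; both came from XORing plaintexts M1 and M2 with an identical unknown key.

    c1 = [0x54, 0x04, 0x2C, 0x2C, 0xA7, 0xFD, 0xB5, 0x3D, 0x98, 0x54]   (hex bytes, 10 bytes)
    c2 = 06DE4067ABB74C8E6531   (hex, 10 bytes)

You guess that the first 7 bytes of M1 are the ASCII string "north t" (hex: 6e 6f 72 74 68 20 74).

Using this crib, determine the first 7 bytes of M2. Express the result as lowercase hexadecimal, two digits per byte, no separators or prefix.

First, c1 ⊕ c2 = (M1 ⊕ K) ⊕ (M2 ⊕ K) = M1 ⊕ M2, so the key drops out. Then M2 = (M1 ⊕ M2) ⊕ M1 over the first 7 bytes.
byte 0: (54 XOR 06) XOR 6e = 52 XOR 6e = 3c
byte 1: (04 XOR de) XOR 6f = da XOR 6f = b5
byte 2: (2c XOR 40) XOR 72 = 6c XOR 72 = 1e
byte 3: (2c XOR 67) XOR 74 = 4b XOR 74 = 3f
byte 4: (a7 XOR ab) XOR 68 = 0c XOR 68 = 64
byte 5: (fd XOR b7) XOR 20 = 4a XOR 20 = 6a
byte 6: (b5 XOR 4c) XOR 74 = f9 XOR 74 = 8d

3cb51e3f646a8d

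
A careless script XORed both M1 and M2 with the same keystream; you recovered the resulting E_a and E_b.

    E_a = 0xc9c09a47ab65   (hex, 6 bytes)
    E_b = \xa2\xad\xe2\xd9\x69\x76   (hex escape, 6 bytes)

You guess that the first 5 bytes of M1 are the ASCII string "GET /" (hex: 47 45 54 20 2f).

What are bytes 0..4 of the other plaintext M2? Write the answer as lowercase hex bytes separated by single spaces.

First, E_a ⊕ E_b = (M1 ⊕ K) ⊕ (M2 ⊕ K) = M1 ⊕ M2, so the key drops out. Then M2 = (M1 ⊕ M2) ⊕ M1 over the first 5 bytes.
byte 0: (c9 ^ a2) ^ 47 = 6b ^ 47 = 2c
byte 1: (c0 ^ ad) ^ 45 = 6d ^ 45 = 28
byte 2: (9a ^ e2) ^ 54 = 78 ^ 54 = 2c
byte 3: (47 ^ d9) ^ 20 = 9e ^ 20 = be
byte 4: (ab ^ 69) ^ 2f = c2 ^ 2f = ed

2c 28 2c be ed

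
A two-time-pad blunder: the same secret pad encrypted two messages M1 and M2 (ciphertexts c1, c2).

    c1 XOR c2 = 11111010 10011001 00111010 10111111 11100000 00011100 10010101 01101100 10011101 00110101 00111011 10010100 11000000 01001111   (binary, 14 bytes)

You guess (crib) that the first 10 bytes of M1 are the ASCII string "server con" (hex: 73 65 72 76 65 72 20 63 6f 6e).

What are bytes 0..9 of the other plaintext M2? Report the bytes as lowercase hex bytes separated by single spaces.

89 fc 48 c9 85 6e b5 0f f2 5b

Since c1 ⊕ c2 = M1 ⊕ M2, XORing with the guessed M1 bytes yields the corresponding M2 bytes: M2 = (c1 ⊕ c2) ⊕ M1.
fa XOR 73 = 89
99 XOR 65 = fc
3a XOR 72 = 48
bf XOR 76 = c9
e0 XOR 65 = 85
1c XOR 72 = 6e
95 XOR 20 = b5
6c XOR 63 = 0f
9d XOR 6f = f2
35 XOR 6e = 5b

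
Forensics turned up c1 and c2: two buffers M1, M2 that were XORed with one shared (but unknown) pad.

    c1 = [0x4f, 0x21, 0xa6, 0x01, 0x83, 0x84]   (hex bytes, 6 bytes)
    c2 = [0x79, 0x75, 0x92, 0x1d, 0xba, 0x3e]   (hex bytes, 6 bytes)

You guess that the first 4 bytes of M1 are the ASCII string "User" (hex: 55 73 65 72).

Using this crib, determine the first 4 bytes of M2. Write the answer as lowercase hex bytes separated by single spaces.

First, c1 ⊕ c2 = (M1 ⊕ K) ⊕ (M2 ⊕ K) = M1 ⊕ M2, so the key drops out. Then M2 = (M1 ⊕ M2) ⊕ M1 over the first 4 bytes.
byte 0: (4f ^ 79) ^ 55 = 36 ^ 55 = 63
byte 1: (21 ^ 75) ^ 73 = 54 ^ 73 = 27
byte 2: (a6 ^ 92) ^ 65 = 34 ^ 65 = 51
byte 3: (01 ^ 1d) ^ 72 = 1c ^ 72 = 6e

63 27 51 6e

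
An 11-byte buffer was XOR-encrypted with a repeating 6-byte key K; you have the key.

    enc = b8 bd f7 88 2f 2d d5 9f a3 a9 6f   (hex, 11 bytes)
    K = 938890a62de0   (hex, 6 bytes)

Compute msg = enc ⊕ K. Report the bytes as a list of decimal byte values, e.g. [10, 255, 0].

The 6-byte key repeats, so the effective keystream is 93 88 90 a6 2d e0 93 88 90 a6 2d.
byte 0: 184 ^ 147 =  43
byte 1: 189 ^ 136 =  53
byte 2: 247 ^ 144 = 103
byte 3: 136 ^ 166 =  46
byte 4:  47 ^  45 =   2
byte 5:  45 ^ 224 = 205
byte 6: 213 ^ 147 =  70
byte 7: 159 ^ 136 =  23
byte 8: 163 ^ 144 =  51
byte 9: 169 ^ 166 =  15
byte 10: 111 ^  45 =  66

[43, 53, 103, 46, 2, 205, 70, 23, 51, 15, 66]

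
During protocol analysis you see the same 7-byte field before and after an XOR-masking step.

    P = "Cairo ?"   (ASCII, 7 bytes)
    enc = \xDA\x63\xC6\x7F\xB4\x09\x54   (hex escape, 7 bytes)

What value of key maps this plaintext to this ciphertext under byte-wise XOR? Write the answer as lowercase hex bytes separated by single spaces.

99 02 af 0d db 29 6b

Since enc = P ⊕ key, XORing both sides with P gives key = P ⊕ enc.
43 ⊕ da = 99
61 ⊕ 63 = 02
69 ⊕ c6 = af
72 ⊕ 7f = 0d
6f ⊕ b4 = db
20 ⊕ 09 = 29
3f ⊕ 54 = 6b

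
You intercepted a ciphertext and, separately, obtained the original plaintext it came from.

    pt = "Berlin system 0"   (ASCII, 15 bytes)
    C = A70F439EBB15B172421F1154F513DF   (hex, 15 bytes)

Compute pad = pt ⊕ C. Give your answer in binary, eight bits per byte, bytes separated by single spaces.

11100101 01101010 00110001 11110010 11010010 01111011 10010001 00000001 00111011 01101100 01100101 00110001 10011000 00110011 11101111

Since C = pt ⊕ pad, XORing both sides with pt gives pad = pt ⊕ C.
01000010 ^ 10100111 = 11100101
01100101 ^ 00001111 = 01101010
01110010 ^ 01000011 = 00110001
01101100 ^ 10011110 = 11110010
01101001 ^ 10111011 = 11010010
01101110 ^ 00010101 = 01111011
00100000 ^ 10110001 = 10010001
01110011 ^ 01110010 = 00000001
01111001 ^ 01000010 = 00111011
01110011 ^ 00011111 = 01101100
01110100 ^ 00010001 = 01100101
01100101 ^ 01010100 = 00110001
01101101 ^ 11110101 = 10011000
00100000 ^ 00010011 = 00110011
00110000 ^ 11011111 = 11101111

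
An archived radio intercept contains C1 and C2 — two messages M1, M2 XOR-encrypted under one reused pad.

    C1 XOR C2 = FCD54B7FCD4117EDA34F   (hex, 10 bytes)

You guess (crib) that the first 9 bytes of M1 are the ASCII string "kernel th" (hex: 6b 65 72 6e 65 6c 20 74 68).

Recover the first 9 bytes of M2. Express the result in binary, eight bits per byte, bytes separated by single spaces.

10010111 10110000 00111001 00010001 10101000 00101101 00110111 10011001 11001011

Since C1 ⊕ C2 = M1 ⊕ M2, XORing with the guessed M1 bytes yields the corresponding M2 bytes: M2 = (C1 ⊕ C2) ⊕ M1.
byte 0: fc ^ 6b = 97
byte 1: d5 ^ 65 = b0
byte 2: 4b ^ 72 = 39
byte 3: 7f ^ 6e = 11
byte 4: cd ^ 65 = a8
byte 5: 41 ^ 6c = 2d
byte 6: 17 ^ 20 = 37
byte 7: ed ^ 74 = 99
byte 8: a3 ^ 68 = cb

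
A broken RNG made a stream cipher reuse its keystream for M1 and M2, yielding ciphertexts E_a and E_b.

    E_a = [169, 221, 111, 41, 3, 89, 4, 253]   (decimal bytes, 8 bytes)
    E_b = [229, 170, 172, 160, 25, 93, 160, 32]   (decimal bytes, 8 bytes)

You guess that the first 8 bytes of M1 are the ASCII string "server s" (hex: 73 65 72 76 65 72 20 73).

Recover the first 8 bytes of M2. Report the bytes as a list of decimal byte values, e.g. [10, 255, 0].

[63, 18, 177, 255, 127, 118, 132, 174]

First, E_a ⊕ E_b = (M1 ⊕ K) ⊕ (M2 ⊕ K) = M1 ⊕ M2, so the key drops out. Then M2 = (M1 ⊕ M2) ⊕ M1 over the first 8 bytes.
byte 0: (a9 ^ e5) ^ 73 = 4c ^ 73 = 3f
byte 1: (dd ^ aa) ^ 65 = 77 ^ 65 = 12
byte 2: (6f ^ ac) ^ 72 = c3 ^ 72 = b1
byte 3: (29 ^ a0) ^ 76 = 89 ^ 76 = ff
byte 4: (03 ^ 19) ^ 65 = 1a ^ 65 = 7f
byte 5: (59 ^ 5d) ^ 72 = 04 ^ 72 = 76
byte 6: (04 ^ a0) ^ 20 = a4 ^ 20 = 84
byte 7: (fd ^ 20) ^ 73 = dd ^ 73 = ae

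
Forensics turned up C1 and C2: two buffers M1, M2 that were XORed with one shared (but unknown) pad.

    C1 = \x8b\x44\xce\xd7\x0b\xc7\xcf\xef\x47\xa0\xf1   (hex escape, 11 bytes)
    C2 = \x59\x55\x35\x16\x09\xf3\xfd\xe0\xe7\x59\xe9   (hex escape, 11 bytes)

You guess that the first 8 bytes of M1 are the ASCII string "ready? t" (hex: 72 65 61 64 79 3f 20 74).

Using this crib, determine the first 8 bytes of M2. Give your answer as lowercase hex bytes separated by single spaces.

a0 74 9a a5 7b 0b 12 7b

First, C1 ⊕ C2 = (M1 ⊕ K) ⊕ (M2 ⊕ K) = M1 ⊕ M2, so the key drops out. Then M2 = (M1 ⊕ M2) ⊕ M1 over the first 8 bytes.
byte 0: (8b ^ 59) ^ 72 = d2 ^ 72 = a0
byte 1: (44 ^ 55) ^ 65 = 11 ^ 65 = 74
byte 2: (ce ^ 35) ^ 61 = fb ^ 61 = 9a
byte 3: (d7 ^ 16) ^ 64 = c1 ^ 64 = a5
byte 4: (0b ^ 09) ^ 79 = 02 ^ 79 = 7b
byte 5: (c7 ^ f3) ^ 3f = 34 ^ 3f = 0b
byte 6: (cf ^ fd) ^ 20 = 32 ^ 20 = 12
byte 7: (ef ^ e0) ^ 74 = 0f ^ 74 = 7b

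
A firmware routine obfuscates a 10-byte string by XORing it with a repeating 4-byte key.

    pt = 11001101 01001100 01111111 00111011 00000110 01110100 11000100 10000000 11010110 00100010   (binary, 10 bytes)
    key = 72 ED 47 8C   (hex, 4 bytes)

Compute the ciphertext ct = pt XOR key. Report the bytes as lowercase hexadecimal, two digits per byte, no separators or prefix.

bfa138b77499830ca4cf

The 4-byte key repeats, so the effective keystream is 72 ed 47 8c 72 ed 47 8c 72 ed.
byte 0: cd xor 72 = bf
byte 1: 4c xor ed = a1
byte 2: 7f xor 47 = 38
byte 3: 3b xor 8c = b7
byte 4: 06 xor 72 = 74
byte 5: 74 xor ed = 99
byte 6: c4 xor 47 = 83
byte 7: 80 xor 8c = 0c
byte 8: d6 xor 72 = a4
byte 9: 22 xor ed = cf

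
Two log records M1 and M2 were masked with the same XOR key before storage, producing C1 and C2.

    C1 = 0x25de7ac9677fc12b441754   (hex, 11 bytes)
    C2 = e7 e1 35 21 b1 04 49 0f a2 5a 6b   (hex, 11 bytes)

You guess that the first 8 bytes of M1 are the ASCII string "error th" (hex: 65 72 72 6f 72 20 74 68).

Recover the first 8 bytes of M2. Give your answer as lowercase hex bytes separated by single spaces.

First, C1 ⊕ C2 = (M1 ⊕ K) ⊕ (M2 ⊕ K) = M1 ⊕ M2, so the key drops out. Then M2 = (M1 ⊕ M2) ⊕ M1 over the first 8 bytes.
byte 0: (25 ^ e7) ^ 65 = c2 ^ 65 = a7
byte 1: (de ^ e1) ^ 72 = 3f ^ 72 = 4d
byte 2: (7a ^ 35) ^ 72 = 4f ^ 72 = 3d
byte 3: (c9 ^ 21) ^ 6f = e8 ^ 6f = 87
byte 4: (67 ^ b1) ^ 72 = d6 ^ 72 = a4
byte 5: (7f ^ 04) ^ 20 = 7b ^ 20 = 5b
byte 6: (c1 ^ 49) ^ 74 = 88 ^ 74 = fc
byte 7: (2b ^ 0f) ^ 68 = 24 ^ 68 = 4c

a7 4d 3d 87 a4 5b fc 4c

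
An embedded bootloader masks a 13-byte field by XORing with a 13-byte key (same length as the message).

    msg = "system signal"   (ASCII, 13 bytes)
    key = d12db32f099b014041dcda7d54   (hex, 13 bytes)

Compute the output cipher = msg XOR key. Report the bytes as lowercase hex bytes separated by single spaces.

a2 54 c0 5b 6c f6 21 33 28 bb b4 1c 38

73 ^ d1 = a2
79 ^ 2d = 54
73 ^ b3 = c0
74 ^ 2f = 5b
65 ^ 09 = 6c
6d ^ 9b = f6
20 ^ 01 = 21
73 ^ 40 = 33
69 ^ 41 = 28
67 ^ dc = bb
6e ^ da = b4
61 ^ 7d = 1c
6c ^ 54 = 38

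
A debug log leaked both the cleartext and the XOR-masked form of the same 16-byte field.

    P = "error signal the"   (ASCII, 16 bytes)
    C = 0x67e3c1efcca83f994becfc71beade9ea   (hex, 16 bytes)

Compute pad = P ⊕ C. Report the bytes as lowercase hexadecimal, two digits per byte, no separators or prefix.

0291b380be884cf02c829d1d9ed9818f

Since C = P ⊕ pad, XORing both sides with P gives pad = P ⊕ C.
65 xor 67 = 02
72 xor e3 = 91
72 xor c1 = b3
6f xor ef = 80
72 xor cc = be
20 xor a8 = 88
73 xor 3f = 4c
69 xor 99 = f0
67 xor 4b = 2c
6e xor ec = 82
61 xor fc = 9d
6c xor 71 = 1d
20 xor be = 9e
74 xor ad = d9
68 xor e9 = 81
65 xor ea = 8f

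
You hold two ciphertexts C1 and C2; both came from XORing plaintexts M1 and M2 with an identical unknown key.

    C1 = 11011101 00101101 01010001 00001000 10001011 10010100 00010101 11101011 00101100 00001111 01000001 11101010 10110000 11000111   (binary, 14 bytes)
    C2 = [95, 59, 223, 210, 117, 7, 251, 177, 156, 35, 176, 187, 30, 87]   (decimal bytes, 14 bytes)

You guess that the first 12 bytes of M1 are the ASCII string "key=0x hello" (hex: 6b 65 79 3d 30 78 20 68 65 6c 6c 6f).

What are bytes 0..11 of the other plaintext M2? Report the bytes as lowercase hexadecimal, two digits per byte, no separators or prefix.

First, C1 ⊕ C2 = (M1 ⊕ K) ⊕ (M2 ⊕ K) = M1 ⊕ M2, so the key drops out. Then M2 = (M1 ⊕ M2) ⊕ M1 over the first 12 bytes.
byte 0: (dd XOR 5f) XOR 6b = 82 XOR 6b = e9
byte 1: (2d XOR 3b) XOR 65 = 16 XOR 65 = 73
byte 2: (51 XOR df) XOR 79 = 8e XOR 79 = f7
byte 3: (08 XOR d2) XOR 3d = da XOR 3d = e7
byte 4: (8b XOR 75) XOR 30 = fe XOR 30 = ce
byte 5: (94 XOR 07) XOR 78 = 93 XOR 78 = eb
byte 6: (15 XOR fb) XOR 20 = ee XOR 20 = ce
byte 7: (eb XOR b1) XOR 68 = 5a XOR 68 = 32
byte 8: (2c XOR 9c) XOR 65 = b0 XOR 65 = d5
byte 9: (0f XOR 23) XOR 6c = 2c XOR 6c = 40
byte 10: (41 XOR b0) XOR 6c = f1 XOR 6c = 9d
byte 11: (ea XOR bb) XOR 6f = 51 XOR 6f = 3e

e973f7e7ceebce32d5409d3e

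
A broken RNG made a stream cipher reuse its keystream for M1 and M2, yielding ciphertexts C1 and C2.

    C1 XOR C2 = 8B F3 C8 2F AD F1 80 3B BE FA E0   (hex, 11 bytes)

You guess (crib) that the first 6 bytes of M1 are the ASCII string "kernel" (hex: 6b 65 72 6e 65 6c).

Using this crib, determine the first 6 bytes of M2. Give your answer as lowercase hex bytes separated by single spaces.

e0 96 ba 41 c8 9d

Since C1 ⊕ C2 = M1 ⊕ M2, XORing with the guessed M1 bytes yields the corresponding M2 bytes: M2 = (C1 ⊕ C2) ⊕ M1.
8b XOR 6b = e0
f3 XOR 65 = 96
c8 XOR 72 = ba
2f XOR 6e = 41
ad XOR 65 = c8
f1 XOR 6c = 9d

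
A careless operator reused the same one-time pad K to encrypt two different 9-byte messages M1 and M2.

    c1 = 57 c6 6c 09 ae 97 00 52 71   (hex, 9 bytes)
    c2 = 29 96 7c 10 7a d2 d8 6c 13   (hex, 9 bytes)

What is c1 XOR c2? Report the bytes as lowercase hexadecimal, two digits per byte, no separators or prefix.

c1 ⊕ c2 = (M1 ⊕ K) ⊕ (M2 ⊕ K) = M1 ⊕ M2 — the shared key cancels under XOR.
57 ^ 29 = 7e
c6 ^ 96 = 50
6c ^ 7c = 10
09 ^ 10 = 19
ae ^ 7a = d4
97 ^ d2 = 45
00 ^ d8 = d8
52 ^ 6c = 3e
71 ^ 13 = 62

7e501019d445d83e62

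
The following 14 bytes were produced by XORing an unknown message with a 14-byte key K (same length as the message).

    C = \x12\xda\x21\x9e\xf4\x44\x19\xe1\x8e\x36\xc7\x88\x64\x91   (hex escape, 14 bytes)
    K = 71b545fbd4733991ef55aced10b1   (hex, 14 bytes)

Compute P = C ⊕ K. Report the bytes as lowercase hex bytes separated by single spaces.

63 6f 64 65 20 37 20 70 61 63 6b 65 74 20

byte 0: 12 ^ 71 = 63
byte 1: da ^ b5 = 6f
byte 2: 21 ^ 45 = 64
byte 3: 9e ^ fb = 65
byte 4: f4 ^ d4 = 20
byte 5: 44 ^ 73 = 37
byte 6: 19 ^ 39 = 20
byte 7: e1 ^ 91 = 70
byte 8: 8e ^ ef = 61
byte 9: 36 ^ 55 = 63
byte 10: c7 ^ ac = 6b
byte 11: 88 ^ ed = 65
byte 12: 64 ^ 10 = 74
byte 13: 91 ^ b1 = 20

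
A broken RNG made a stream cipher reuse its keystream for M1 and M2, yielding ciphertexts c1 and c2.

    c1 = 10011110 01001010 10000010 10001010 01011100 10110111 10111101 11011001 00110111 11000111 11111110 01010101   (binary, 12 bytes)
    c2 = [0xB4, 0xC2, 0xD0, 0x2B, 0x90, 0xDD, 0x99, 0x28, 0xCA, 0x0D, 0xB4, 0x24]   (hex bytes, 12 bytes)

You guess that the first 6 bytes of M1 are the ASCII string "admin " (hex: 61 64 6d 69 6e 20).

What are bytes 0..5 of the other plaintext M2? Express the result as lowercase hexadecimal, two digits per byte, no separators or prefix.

First, c1 ⊕ c2 = (M1 ⊕ K) ⊕ (M2 ⊕ K) = M1 ⊕ M2, so the key drops out. Then M2 = (M1 ⊕ M2) ⊕ M1 over the first 6 bytes.
byte 0: (9e XOR b4) XOR 61 = 2a XOR 61 = 4b
byte 1: (4a XOR c2) XOR 64 = 88 XOR 64 = ec
byte 2: (82 XOR d0) XOR 6d = 52 XOR 6d = 3f
byte 3: (8a XOR 2b) XOR 69 = a1 XOR 69 = c8
byte 4: (5c XOR 90) XOR 6e = cc XOR 6e = a2
byte 5: (b7 XOR dd) XOR 20 = 6a XOR 20 = 4a

4bec3fc8a24a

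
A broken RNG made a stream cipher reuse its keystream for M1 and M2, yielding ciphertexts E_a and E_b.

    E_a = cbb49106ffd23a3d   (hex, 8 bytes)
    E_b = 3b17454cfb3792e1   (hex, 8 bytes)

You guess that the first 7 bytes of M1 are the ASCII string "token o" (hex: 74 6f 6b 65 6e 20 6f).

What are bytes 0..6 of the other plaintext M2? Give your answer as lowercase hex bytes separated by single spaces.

84 cc bf 2f 6a c5 c7

First, E_a ⊕ E_b = (M1 ⊕ K) ⊕ (M2 ⊕ K) = M1 ⊕ M2, so the key drops out. Then M2 = (M1 ⊕ M2) ⊕ M1 over the first 7 bytes.
byte 0: (cb ^ 3b) ^ 74 = f0 ^ 74 = 84
byte 1: (b4 ^ 17) ^ 6f = a3 ^ 6f = cc
byte 2: (91 ^ 45) ^ 6b = d4 ^ 6b = bf
byte 3: (06 ^ 4c) ^ 65 = 4a ^ 65 = 2f
byte 4: (ff ^ fb) ^ 6e = 04 ^ 6e = 6a
byte 5: (d2 ^ 37) ^ 20 = e5 ^ 20 = c5
byte 6: (3a ^ 92) ^ 6f = a8 ^ 6f = c7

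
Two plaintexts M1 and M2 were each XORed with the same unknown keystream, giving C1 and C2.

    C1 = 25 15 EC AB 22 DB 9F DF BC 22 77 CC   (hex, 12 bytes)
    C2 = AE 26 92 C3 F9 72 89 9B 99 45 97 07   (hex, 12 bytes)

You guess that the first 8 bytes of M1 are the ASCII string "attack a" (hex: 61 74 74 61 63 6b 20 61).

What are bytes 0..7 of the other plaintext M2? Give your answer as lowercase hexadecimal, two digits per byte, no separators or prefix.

ea470a09b8c23625

First, C1 ⊕ C2 = (M1 ⊕ K) ⊕ (M2 ⊕ K) = M1 ⊕ M2, so the key drops out. Then M2 = (M1 ⊕ M2) ⊕ M1 over the first 8 bytes.
byte 0: (25 xor ae) xor 61 = 8b xor 61 = ea
byte 1: (15 xor 26) xor 74 = 33 xor 74 = 47
byte 2: (ec xor 92) xor 74 = 7e xor 74 = 0a
byte 3: (ab xor c3) xor 61 = 68 xor 61 = 09
byte 4: (22 xor f9) xor 63 = db xor 63 = b8
byte 5: (db xor 72) xor 6b = a9 xor 6b = c2
byte 6: (9f xor 89) xor 20 = 16 xor 20 = 36
byte 7: (df xor 9b) xor 61 = 44 xor 61 = 25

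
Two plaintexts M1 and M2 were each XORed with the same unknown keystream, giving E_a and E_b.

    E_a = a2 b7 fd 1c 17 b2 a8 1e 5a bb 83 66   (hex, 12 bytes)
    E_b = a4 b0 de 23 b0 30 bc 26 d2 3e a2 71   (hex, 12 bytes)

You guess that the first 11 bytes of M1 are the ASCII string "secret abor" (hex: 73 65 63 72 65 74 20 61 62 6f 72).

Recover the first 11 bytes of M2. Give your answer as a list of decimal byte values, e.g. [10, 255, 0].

First, E_a ⊕ E_b = (M1 ⊕ K) ⊕ (M2 ⊕ K) = M1 ⊕ M2, so the key drops out. Then M2 = (M1 ⊕ M2) ⊕ M1 over the first 11 bytes.
byte 0: (a2 xor a4) xor 73 = 06 xor 73 = 75
byte 1: (b7 xor b0) xor 65 = 07 xor 65 = 62
byte 2: (fd xor de) xor 63 = 23 xor 63 = 40
byte 3: (1c xor 23) xor 72 = 3f xor 72 = 4d
byte 4: (17 xor b0) xor 65 = a7 xor 65 = c2
byte 5: (b2 xor 30) xor 74 = 82 xor 74 = f6
byte 6: (a8 xor bc) xor 20 = 14 xor 20 = 34
byte 7: (1e xor 26) xor 61 = 38 xor 61 = 59
byte 8: (5a xor d2) xor 62 = 88 xor 62 = ea
byte 9: (bb xor 3e) xor 6f = 85 xor 6f = ea
byte 10: (83 xor a2) xor 72 = 21 xor 72 = 53

[117, 98, 64, 77, 194, 246, 52, 89, 234, 234, 83]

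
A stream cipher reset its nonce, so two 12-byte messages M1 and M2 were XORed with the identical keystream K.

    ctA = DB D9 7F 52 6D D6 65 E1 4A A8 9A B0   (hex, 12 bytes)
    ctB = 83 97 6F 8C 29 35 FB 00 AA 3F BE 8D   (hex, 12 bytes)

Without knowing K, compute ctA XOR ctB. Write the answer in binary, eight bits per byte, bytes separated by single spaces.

ctA ⊕ ctB = (M1 ⊕ K) ⊕ (M2 ⊕ K) = M1 ⊕ M2 — the shared key cancels under XOR.
db XOR 83 = 58
d9 XOR 97 = 4e
7f XOR 6f = 10
52 XOR 8c = de
6d XOR 29 = 44
d6 XOR 35 = e3
65 XOR fb = 9e
e1 XOR 00 = e1
4a XOR aa = e0
a8 XOR 3f = 97
9a XOR be = 24
b0 XOR 8d = 3d

01011000 01001110 00010000 11011110 01000100 11100011 10011110 11100001 11100000 10010111 00100100 00111101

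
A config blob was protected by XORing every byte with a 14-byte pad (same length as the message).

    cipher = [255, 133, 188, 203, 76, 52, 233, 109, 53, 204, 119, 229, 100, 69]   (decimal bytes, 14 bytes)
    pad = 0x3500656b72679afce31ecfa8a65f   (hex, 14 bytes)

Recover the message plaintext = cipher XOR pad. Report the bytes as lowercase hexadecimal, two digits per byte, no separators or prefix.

ca85d9a03e537391d6d2b84dc21a

XOR is its own inverse, so applying the key byte-wise gives the result directly.
byte 0: ff XOR 35 = ca
byte 1: 85 XOR 00 = 85
byte 2: bc XOR 65 = d9
byte 3: cb XOR 6b = a0
byte 4: 4c XOR 72 = 3e
byte 5: 34 XOR 67 = 53
byte 6: e9 XOR 9a = 73
byte 7: 6d XOR fc = 91
byte 8: 35 XOR e3 = d6
byte 9: cc XOR 1e = d2
byte 10: 77 XOR cf = b8
byte 11: e5 XOR a8 = 4d
byte 12: 64 XOR a6 = c2
byte 13: 45 XOR 5f = 1a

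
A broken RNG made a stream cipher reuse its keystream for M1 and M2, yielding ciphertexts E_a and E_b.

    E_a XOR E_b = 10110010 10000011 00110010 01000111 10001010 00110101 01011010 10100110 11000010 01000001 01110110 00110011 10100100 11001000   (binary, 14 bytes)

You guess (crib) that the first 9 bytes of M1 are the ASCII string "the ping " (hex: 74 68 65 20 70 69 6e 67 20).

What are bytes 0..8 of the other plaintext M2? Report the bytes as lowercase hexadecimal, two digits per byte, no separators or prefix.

c6eb5767fa5c34c1e2

Since E_a ⊕ E_b = M1 ⊕ M2, XORing with the guessed M1 bytes yields the corresponding M2 bytes: M2 = (E_a ⊕ E_b) ⊕ M1.
178 XOR 116 = 198
131 XOR 104 = 235
 50 XOR 101 =  87
 71 XOR  32 = 103
138 XOR 112 = 250
 53 XOR 105 =  92
 90 XOR 110 =  52
166 XOR 103 = 193
194 XOR  32 = 226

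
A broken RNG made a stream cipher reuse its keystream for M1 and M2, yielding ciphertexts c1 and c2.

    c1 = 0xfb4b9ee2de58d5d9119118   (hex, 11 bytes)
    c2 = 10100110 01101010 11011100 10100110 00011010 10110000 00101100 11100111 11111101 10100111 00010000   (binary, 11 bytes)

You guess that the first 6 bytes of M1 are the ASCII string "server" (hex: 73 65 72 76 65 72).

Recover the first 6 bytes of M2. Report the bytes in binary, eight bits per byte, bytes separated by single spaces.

First, c1 ⊕ c2 = (M1 ⊕ K) ⊕ (M2 ⊕ K) = M1 ⊕ M2, so the key drops out. Then M2 = (M1 ⊕ M2) ⊕ M1 over the first 6 bytes.
byte 0: (fb ^ a6) ^ 73 = 5d ^ 73 = 2e
byte 1: (4b ^ 6a) ^ 65 = 21 ^ 65 = 44
byte 2: (9e ^ dc) ^ 72 = 42 ^ 72 = 30
byte 3: (e2 ^ a6) ^ 76 = 44 ^ 76 = 32
byte 4: (de ^ 1a) ^ 65 = c4 ^ 65 = a1
byte 5: (58 ^ b0) ^ 72 = e8 ^ 72 = 9a

00101110 01000100 00110000 00110010 10100001 10011010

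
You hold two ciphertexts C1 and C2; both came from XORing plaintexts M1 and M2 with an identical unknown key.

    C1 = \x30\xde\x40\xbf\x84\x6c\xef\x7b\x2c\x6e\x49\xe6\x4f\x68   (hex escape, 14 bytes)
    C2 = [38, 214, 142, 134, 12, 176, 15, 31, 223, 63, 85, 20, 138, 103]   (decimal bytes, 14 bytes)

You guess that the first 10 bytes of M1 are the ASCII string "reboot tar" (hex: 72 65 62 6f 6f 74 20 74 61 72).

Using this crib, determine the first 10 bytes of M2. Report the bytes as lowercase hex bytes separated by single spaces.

First, C1 ⊕ C2 = (M1 ⊕ K) ⊕ (M2 ⊕ K) = M1 ⊕ M2, so the key drops out. Then M2 = (M1 ⊕ M2) ⊕ M1 over the first 10 bytes.
byte 0: (30 xor 26) xor 72 = 16 xor 72 = 64
byte 1: (de xor d6) xor 65 = 08 xor 65 = 6d
byte 2: (40 xor 8e) xor 62 = ce xor 62 = ac
byte 3: (bf xor 86) xor 6f = 39 xor 6f = 56
byte 4: (84 xor 0c) xor 6f = 88 xor 6f = e7
byte 5: (6c xor b0) xor 74 = dc xor 74 = a8
byte 6: (ef xor 0f) xor 20 = e0 xor 20 = c0
byte 7: (7b xor 1f) xor 74 = 64 xor 74 = 10
byte 8: (2c xor df) xor 61 = f3 xor 61 = 92
byte 9: (6e xor 3f) xor 72 = 51 xor 72 = 23

64 6d ac 56 e7 a8 c0 10 92 23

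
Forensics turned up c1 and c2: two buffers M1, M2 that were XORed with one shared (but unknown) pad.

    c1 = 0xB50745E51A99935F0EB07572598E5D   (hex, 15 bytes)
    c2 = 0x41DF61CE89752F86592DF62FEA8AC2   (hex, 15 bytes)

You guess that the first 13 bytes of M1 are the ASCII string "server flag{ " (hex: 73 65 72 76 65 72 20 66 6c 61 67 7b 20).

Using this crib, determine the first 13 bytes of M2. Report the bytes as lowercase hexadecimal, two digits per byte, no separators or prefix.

First, c1 ⊕ c2 = (M1 ⊕ K) ⊕ (M2 ⊕ K) = M1 ⊕ M2, so the key drops out. Then M2 = (M1 ⊕ M2) ⊕ M1 over the first 13 bytes.
byte 0: (b5 XOR 41) XOR 73 = f4 XOR 73 = 87
byte 1: (07 XOR df) XOR 65 = d8 XOR 65 = bd
byte 2: (45 XOR 61) XOR 72 = 24 XOR 72 = 56
byte 3: (e5 XOR ce) XOR 76 = 2b XOR 76 = 5d
byte 4: (1a XOR 89) XOR 65 = 93 XOR 65 = f6
byte 5: (99 XOR 75) XOR 72 = ec XOR 72 = 9e
byte 6: (93 XOR 2f) XOR 20 = bc XOR 20 = 9c
byte 7: (5f XOR 86) XOR 66 = d9 XOR 66 = bf
byte 8: (0e XOR 59) XOR 6c = 57 XOR 6c = 3b
byte 9: (b0 XOR 2d) XOR 61 = 9d XOR 61 = fc
byte 10: (75 XOR f6) XOR 67 = 83 XOR 67 = e4
byte 11: (72 XOR 2f) XOR 7b = 5d XOR 7b = 26
byte 12: (59 XOR ea) XOR 20 = b3 XOR 20 = 93

87bd565df69e9cbf3bfce42693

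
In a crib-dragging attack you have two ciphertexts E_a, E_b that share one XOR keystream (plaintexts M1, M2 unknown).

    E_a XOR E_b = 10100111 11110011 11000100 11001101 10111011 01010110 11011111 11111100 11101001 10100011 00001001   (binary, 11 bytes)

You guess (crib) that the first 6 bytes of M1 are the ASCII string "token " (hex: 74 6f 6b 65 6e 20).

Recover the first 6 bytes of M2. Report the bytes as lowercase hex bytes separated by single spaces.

d3 9c af a8 d5 76

Since E_a ⊕ E_b = M1 ⊕ M2, XORing with the guessed M1 bytes yields the corresponding M2 bytes: M2 = (E_a ⊕ E_b) ⊕ M1.
byte 0: 167 xor 116 = 211
byte 1: 243 xor 111 = 156
byte 2: 196 xor 107 = 175
byte 3: 205 xor 101 = 168
byte 4: 187 xor 110 = 213
byte 5:  86 xor  32 = 118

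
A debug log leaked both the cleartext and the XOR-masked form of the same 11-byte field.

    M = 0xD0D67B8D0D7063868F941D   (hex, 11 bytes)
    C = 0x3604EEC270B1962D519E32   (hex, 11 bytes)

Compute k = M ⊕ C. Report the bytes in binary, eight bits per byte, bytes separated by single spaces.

11100110 11010010 10010101 01001111 01111101 11000001 11110101 10101011 11011110 00001010 00101111

Since C = M ⊕ k, XORing both sides with M gives k = M ⊕ C.
byte 0: d0 xor 36 = e6
byte 1: d6 xor 04 = d2
byte 2: 7b xor ee = 95
byte 3: 8d xor c2 = 4f
byte 4: 0d xor 70 = 7d
byte 5: 70 xor b1 = c1
byte 6: 63 xor 96 = f5
byte 7: 86 xor 2d = ab
byte 8: 8f xor 51 = de
byte 9: 94 xor 9e = 0a
byte 10: 1d xor 32 = 2f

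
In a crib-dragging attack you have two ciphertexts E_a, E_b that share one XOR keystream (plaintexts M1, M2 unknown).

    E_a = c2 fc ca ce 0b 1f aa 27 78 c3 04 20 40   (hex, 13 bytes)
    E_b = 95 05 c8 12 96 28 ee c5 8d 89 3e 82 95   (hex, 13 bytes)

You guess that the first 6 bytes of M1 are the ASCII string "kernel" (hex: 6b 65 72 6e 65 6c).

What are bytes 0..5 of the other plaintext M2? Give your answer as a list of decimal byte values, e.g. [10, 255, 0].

[60, 156, 112, 178, 248, 91]

First, E_a ⊕ E_b = (M1 ⊕ K) ⊕ (M2 ⊕ K) = M1 ⊕ M2, so the key drops out. Then M2 = (M1 ⊕ M2) ⊕ M1 over the first 6 bytes.
byte 0: (c2 ⊕ 95) ⊕ 6b = 57 ⊕ 6b = 3c
byte 1: (fc ⊕ 05) ⊕ 65 = f9 ⊕ 65 = 9c
byte 2: (ca ⊕ c8) ⊕ 72 = 02 ⊕ 72 = 70
byte 3: (ce ⊕ 12) ⊕ 6e = dc ⊕ 6e = b2
byte 4: (0b ⊕ 96) ⊕ 65 = 9d ⊕ 65 = f8
byte 5: (1f ⊕ 28) ⊕ 6c = 37 ⊕ 6c = 5b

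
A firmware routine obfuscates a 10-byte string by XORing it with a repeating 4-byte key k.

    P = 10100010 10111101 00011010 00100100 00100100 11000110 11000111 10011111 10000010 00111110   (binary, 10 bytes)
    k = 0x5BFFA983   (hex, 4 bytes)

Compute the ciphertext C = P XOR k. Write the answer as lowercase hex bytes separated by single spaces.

f9 42 b3 a7 7f 39 6e 1c d9 c1

The 4-byte key repeats, so the effective keystream is 5b ff a9 83 5b ff a9 83 5b ff.
byte 0: a2 ⊕ 5b = f9
byte 1: bd ⊕ ff = 42
byte 2: 1a ⊕ a9 = b3
byte 3: 24 ⊕ 83 = a7
byte 4: 24 ⊕ 5b = 7f
byte 5: c6 ⊕ ff = 39
byte 6: c7 ⊕ a9 = 6e
byte 7: 9f ⊕ 83 = 1c
byte 8: 82 ⊕ 5b = d9
byte 9: 3e ⊕ ff = c1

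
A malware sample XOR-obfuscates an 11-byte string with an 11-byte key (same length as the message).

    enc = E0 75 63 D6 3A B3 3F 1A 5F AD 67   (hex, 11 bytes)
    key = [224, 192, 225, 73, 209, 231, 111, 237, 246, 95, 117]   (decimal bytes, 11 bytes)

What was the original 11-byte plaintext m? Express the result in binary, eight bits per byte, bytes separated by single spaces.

XOR is its own inverse, so applying the key byte-wise gives the result directly.
byte 0: e0 ⊕ e0 = 00
byte 1: 75 ⊕ c0 = b5
byte 2: 63 ⊕ e1 = 82
byte 3: d6 ⊕ 49 = 9f
byte 4: 3a ⊕ d1 = eb
byte 5: b3 ⊕ e7 = 54
byte 6: 3f ⊕ 6f = 50
byte 7: 1a ⊕ ed = f7
byte 8: 5f ⊕ f6 = a9
byte 9: ad ⊕ 5f = f2
byte 10: 67 ⊕ 75 = 12

00000000 10110101 10000010 10011111 11101011 01010100 01010000 11110111 10101001 11110010 00010010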